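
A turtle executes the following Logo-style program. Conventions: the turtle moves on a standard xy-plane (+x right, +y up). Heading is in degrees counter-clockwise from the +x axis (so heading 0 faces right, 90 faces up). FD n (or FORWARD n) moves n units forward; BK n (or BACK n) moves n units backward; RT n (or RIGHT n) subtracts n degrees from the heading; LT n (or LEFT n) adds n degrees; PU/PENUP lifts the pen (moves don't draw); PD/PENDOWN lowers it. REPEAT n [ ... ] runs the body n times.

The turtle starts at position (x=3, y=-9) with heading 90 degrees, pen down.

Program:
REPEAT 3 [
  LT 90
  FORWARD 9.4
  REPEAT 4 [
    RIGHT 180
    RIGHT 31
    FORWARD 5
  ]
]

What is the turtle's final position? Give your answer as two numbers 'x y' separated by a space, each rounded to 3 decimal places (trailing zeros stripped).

Executing turtle program step by step:
Start: pos=(3,-9), heading=90, pen down
REPEAT 3 [
  -- iteration 1/3 --
  LT 90: heading 90 -> 180
  FD 9.4: (3,-9) -> (-6.4,-9) [heading=180, draw]
  REPEAT 4 [
    -- iteration 1/4 --
    RT 180: heading 180 -> 0
    RT 31: heading 0 -> 329
    FD 5: (-6.4,-9) -> (-2.114,-11.575) [heading=329, draw]
    -- iteration 2/4 --
    RT 180: heading 329 -> 149
    RT 31: heading 149 -> 118
    FD 5: (-2.114,-11.575) -> (-4.462,-7.16) [heading=118, draw]
    -- iteration 3/4 --
    RT 180: heading 118 -> 298
    RT 31: heading 298 -> 267
    FD 5: (-4.462,-7.16) -> (-4.723,-12.154) [heading=267, draw]
    -- iteration 4/4 --
    RT 180: heading 267 -> 87
    RT 31: heading 87 -> 56
    FD 5: (-4.723,-12.154) -> (-1.927,-8.008) [heading=56, draw]
  ]
  -- iteration 2/3 --
  LT 90: heading 56 -> 146
  FD 9.4: (-1.927,-8.008) -> (-9.72,-2.752) [heading=146, draw]
  REPEAT 4 [
    -- iteration 1/4 --
    RT 180: heading 146 -> 326
    RT 31: heading 326 -> 295
    FD 5: (-9.72,-2.752) -> (-7.607,-7.284) [heading=295, draw]
    -- iteration 2/4 --
    RT 180: heading 295 -> 115
    RT 31: heading 115 -> 84
    FD 5: (-7.607,-7.284) -> (-7.084,-2.311) [heading=84, draw]
    -- iteration 3/4 --
    RT 180: heading 84 -> 264
    RT 31: heading 264 -> 233
    FD 5: (-7.084,-2.311) -> (-10.094,-6.304) [heading=233, draw]
    -- iteration 4/4 --
    RT 180: heading 233 -> 53
    RT 31: heading 53 -> 22
    FD 5: (-10.094,-6.304) -> (-5.458,-4.431) [heading=22, draw]
  ]
  -- iteration 3/3 --
  LT 90: heading 22 -> 112
  FD 9.4: (-5.458,-4.431) -> (-8.979,4.284) [heading=112, draw]
  REPEAT 4 [
    -- iteration 1/4 --
    RT 180: heading 112 -> 292
    RT 31: heading 292 -> 261
    FD 5: (-8.979,4.284) -> (-9.761,-0.654) [heading=261, draw]
    -- iteration 2/4 --
    RT 180: heading 261 -> 81
    RT 31: heading 81 -> 50
    FD 5: (-9.761,-0.654) -> (-6.547,3.176) [heading=50, draw]
    -- iteration 3/4 --
    RT 180: heading 50 -> 230
    RT 31: heading 230 -> 199
    FD 5: (-6.547,3.176) -> (-11.275,1.548) [heading=199, draw]
    -- iteration 4/4 --
    RT 180: heading 199 -> 19
    RT 31: heading 19 -> 348
    FD 5: (-11.275,1.548) -> (-6.384,0.509) [heading=348, draw]
  ]
]
Final: pos=(-6.384,0.509), heading=348, 15 segment(s) drawn

Answer: -6.384 0.509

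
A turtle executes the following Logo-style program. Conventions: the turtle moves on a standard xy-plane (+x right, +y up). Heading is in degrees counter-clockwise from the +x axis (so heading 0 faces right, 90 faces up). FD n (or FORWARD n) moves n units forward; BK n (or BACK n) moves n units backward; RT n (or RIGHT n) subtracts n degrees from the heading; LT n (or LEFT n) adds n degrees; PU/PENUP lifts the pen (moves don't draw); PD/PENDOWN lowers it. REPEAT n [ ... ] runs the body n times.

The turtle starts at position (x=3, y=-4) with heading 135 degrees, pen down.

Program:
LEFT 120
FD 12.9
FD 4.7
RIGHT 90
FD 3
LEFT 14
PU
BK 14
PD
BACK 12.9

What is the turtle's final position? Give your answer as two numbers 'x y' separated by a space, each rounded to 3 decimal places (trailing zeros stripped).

Answer: 22.443 -20.693

Derivation:
Executing turtle program step by step:
Start: pos=(3,-4), heading=135, pen down
LT 120: heading 135 -> 255
FD 12.9: (3,-4) -> (-0.339,-16.46) [heading=255, draw]
FD 4.7: (-0.339,-16.46) -> (-1.555,-21) [heading=255, draw]
RT 90: heading 255 -> 165
FD 3: (-1.555,-21) -> (-4.453,-20.224) [heading=165, draw]
LT 14: heading 165 -> 179
PU: pen up
BK 14: (-4.453,-20.224) -> (9.545,-20.468) [heading=179, move]
PD: pen down
BK 12.9: (9.545,-20.468) -> (22.443,-20.693) [heading=179, draw]
Final: pos=(22.443,-20.693), heading=179, 4 segment(s) drawn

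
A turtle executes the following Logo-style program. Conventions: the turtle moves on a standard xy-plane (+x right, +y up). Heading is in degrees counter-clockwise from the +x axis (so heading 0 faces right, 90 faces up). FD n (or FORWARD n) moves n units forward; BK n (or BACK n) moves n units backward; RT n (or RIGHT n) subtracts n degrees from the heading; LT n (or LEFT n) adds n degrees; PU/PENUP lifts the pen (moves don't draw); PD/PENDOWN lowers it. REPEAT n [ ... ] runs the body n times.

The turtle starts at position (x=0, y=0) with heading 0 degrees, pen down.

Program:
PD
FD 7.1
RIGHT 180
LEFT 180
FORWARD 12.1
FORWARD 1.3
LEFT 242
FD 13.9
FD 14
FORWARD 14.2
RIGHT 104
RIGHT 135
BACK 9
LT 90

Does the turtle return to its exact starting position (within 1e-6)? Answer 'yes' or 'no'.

Executing turtle program step by step:
Start: pos=(0,0), heading=0, pen down
PD: pen down
FD 7.1: (0,0) -> (7.1,0) [heading=0, draw]
RT 180: heading 0 -> 180
LT 180: heading 180 -> 0
FD 12.1: (7.1,0) -> (19.2,0) [heading=0, draw]
FD 1.3: (19.2,0) -> (20.5,0) [heading=0, draw]
LT 242: heading 0 -> 242
FD 13.9: (20.5,0) -> (13.974,-12.273) [heading=242, draw]
FD 14: (13.974,-12.273) -> (7.402,-24.634) [heading=242, draw]
FD 14.2: (7.402,-24.634) -> (0.735,-37.172) [heading=242, draw]
RT 104: heading 242 -> 138
RT 135: heading 138 -> 3
BK 9: (0.735,-37.172) -> (-8.252,-37.643) [heading=3, draw]
LT 90: heading 3 -> 93
Final: pos=(-8.252,-37.643), heading=93, 7 segment(s) drawn

Start position: (0, 0)
Final position: (-8.252, -37.643)
Distance = 38.537; >= 1e-6 -> NOT closed

Answer: no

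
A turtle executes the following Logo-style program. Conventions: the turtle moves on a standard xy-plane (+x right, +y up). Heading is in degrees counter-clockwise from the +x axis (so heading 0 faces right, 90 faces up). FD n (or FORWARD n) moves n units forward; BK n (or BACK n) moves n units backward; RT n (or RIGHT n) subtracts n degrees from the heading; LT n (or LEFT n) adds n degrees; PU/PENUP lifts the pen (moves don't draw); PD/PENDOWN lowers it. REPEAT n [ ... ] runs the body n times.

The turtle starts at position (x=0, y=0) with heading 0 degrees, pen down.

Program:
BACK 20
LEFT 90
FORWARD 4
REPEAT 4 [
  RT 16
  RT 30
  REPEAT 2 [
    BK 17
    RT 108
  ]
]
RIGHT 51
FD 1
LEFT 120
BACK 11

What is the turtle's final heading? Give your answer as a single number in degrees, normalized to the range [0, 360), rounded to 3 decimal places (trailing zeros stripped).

Executing turtle program step by step:
Start: pos=(0,0), heading=0, pen down
BK 20: (0,0) -> (-20,0) [heading=0, draw]
LT 90: heading 0 -> 90
FD 4: (-20,0) -> (-20,4) [heading=90, draw]
REPEAT 4 [
  -- iteration 1/4 --
  RT 16: heading 90 -> 74
  RT 30: heading 74 -> 44
  REPEAT 2 [
    -- iteration 1/2 --
    BK 17: (-20,4) -> (-32.229,-7.809) [heading=44, draw]
    RT 108: heading 44 -> 296
    -- iteration 2/2 --
    BK 17: (-32.229,-7.809) -> (-39.681,7.47) [heading=296, draw]
    RT 108: heading 296 -> 188
  ]
  -- iteration 2/4 --
  RT 16: heading 188 -> 172
  RT 30: heading 172 -> 142
  REPEAT 2 [
    -- iteration 1/2 --
    BK 17: (-39.681,7.47) -> (-26.285,-2.996) [heading=142, draw]
    RT 108: heading 142 -> 34
    -- iteration 2/2 --
    BK 17: (-26.285,-2.996) -> (-40.379,-12.502) [heading=34, draw]
    RT 108: heading 34 -> 286
  ]
  -- iteration 3/4 --
  RT 16: heading 286 -> 270
  RT 30: heading 270 -> 240
  REPEAT 2 [
    -- iteration 1/2 --
    BK 17: (-40.379,-12.502) -> (-31.879,2.22) [heading=240, draw]
    RT 108: heading 240 -> 132
    -- iteration 2/2 --
    BK 17: (-31.879,2.22) -> (-20.503,-10.413) [heading=132, draw]
    RT 108: heading 132 -> 24
  ]
  -- iteration 4/4 --
  RT 16: heading 24 -> 8
  RT 30: heading 8 -> 338
  REPEAT 2 [
    -- iteration 1/2 --
    BK 17: (-20.503,-10.413) -> (-36.265,-4.045) [heading=338, draw]
    RT 108: heading 338 -> 230
    -- iteration 2/2 --
    BK 17: (-36.265,-4.045) -> (-25.338,8.978) [heading=230, draw]
    RT 108: heading 230 -> 122
  ]
]
RT 51: heading 122 -> 71
FD 1: (-25.338,8.978) -> (-25.012,9.923) [heading=71, draw]
LT 120: heading 71 -> 191
BK 11: (-25.012,9.923) -> (-14.215,12.022) [heading=191, draw]
Final: pos=(-14.215,12.022), heading=191, 12 segment(s) drawn

Answer: 191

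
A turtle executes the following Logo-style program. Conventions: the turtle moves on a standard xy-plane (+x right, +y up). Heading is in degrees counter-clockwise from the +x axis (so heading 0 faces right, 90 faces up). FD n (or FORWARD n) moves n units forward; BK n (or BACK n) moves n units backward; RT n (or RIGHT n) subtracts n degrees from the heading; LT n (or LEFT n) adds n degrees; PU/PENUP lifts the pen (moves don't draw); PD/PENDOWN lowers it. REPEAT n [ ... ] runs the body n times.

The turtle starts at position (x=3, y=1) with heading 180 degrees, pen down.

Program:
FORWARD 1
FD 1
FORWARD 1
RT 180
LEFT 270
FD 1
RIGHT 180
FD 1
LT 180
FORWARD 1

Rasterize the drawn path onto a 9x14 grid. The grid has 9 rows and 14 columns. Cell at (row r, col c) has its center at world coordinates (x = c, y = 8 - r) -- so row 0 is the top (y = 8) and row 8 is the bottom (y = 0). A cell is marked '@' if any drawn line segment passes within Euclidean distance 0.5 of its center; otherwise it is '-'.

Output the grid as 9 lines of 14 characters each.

Answer: --------------
--------------
--------------
--------------
--------------
--------------
--------------
@@@@----------
@-------------

Derivation:
Segment 0: (3,1) -> (2,1)
Segment 1: (2,1) -> (1,1)
Segment 2: (1,1) -> (0,1)
Segment 3: (0,1) -> (-0,0)
Segment 4: (-0,0) -> (-0,1)
Segment 5: (-0,1) -> (-0,0)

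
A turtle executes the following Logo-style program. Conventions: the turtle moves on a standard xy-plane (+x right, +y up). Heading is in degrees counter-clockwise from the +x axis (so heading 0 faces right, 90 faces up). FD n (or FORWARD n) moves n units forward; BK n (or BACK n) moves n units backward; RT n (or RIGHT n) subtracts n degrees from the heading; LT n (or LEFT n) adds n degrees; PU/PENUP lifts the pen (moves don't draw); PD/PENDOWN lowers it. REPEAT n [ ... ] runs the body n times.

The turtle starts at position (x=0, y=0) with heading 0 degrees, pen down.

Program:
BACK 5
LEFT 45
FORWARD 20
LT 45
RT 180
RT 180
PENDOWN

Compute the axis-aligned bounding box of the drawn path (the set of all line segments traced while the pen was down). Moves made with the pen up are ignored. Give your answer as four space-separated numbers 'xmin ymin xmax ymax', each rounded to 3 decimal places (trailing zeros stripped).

Answer: -5 0 9.142 14.142

Derivation:
Executing turtle program step by step:
Start: pos=(0,0), heading=0, pen down
BK 5: (0,0) -> (-5,0) [heading=0, draw]
LT 45: heading 0 -> 45
FD 20: (-5,0) -> (9.142,14.142) [heading=45, draw]
LT 45: heading 45 -> 90
RT 180: heading 90 -> 270
RT 180: heading 270 -> 90
PD: pen down
Final: pos=(9.142,14.142), heading=90, 2 segment(s) drawn

Segment endpoints: x in {-5, 0, 9.142}, y in {0, 14.142}
xmin=-5, ymin=0, xmax=9.142, ymax=14.142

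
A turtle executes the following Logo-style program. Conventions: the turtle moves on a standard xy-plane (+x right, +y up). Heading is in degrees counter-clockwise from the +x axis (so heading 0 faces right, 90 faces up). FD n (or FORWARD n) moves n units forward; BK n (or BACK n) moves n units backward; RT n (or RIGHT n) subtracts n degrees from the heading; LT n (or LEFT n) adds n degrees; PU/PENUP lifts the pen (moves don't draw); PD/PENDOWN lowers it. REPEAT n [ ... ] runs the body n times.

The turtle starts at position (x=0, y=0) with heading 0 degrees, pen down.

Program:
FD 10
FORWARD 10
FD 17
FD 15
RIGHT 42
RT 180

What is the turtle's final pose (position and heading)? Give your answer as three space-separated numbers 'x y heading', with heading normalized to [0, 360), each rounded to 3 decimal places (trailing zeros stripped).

Answer: 52 0 138

Derivation:
Executing turtle program step by step:
Start: pos=(0,0), heading=0, pen down
FD 10: (0,0) -> (10,0) [heading=0, draw]
FD 10: (10,0) -> (20,0) [heading=0, draw]
FD 17: (20,0) -> (37,0) [heading=0, draw]
FD 15: (37,0) -> (52,0) [heading=0, draw]
RT 42: heading 0 -> 318
RT 180: heading 318 -> 138
Final: pos=(52,0), heading=138, 4 segment(s) drawn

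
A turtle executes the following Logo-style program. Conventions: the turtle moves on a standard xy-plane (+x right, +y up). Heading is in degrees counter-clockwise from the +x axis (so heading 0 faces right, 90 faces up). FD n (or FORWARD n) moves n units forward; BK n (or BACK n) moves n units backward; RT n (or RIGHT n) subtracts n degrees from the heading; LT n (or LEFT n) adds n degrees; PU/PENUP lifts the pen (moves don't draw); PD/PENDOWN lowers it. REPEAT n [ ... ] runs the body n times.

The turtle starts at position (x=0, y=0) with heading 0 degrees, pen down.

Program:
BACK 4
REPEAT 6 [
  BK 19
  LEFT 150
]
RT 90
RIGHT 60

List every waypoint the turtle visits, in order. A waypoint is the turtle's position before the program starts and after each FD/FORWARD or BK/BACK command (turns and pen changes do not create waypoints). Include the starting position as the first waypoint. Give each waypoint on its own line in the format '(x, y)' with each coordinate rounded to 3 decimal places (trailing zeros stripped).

Answer: (0, 0)
(-4, 0)
(-23, 0)
(-6.546, -9.5)
(-16.046, 6.954)
(-16.046, -12.046)
(-6.546, 4.409)
(-23, -5.091)

Derivation:
Executing turtle program step by step:
Start: pos=(0,0), heading=0, pen down
BK 4: (0,0) -> (-4,0) [heading=0, draw]
REPEAT 6 [
  -- iteration 1/6 --
  BK 19: (-4,0) -> (-23,0) [heading=0, draw]
  LT 150: heading 0 -> 150
  -- iteration 2/6 --
  BK 19: (-23,0) -> (-6.546,-9.5) [heading=150, draw]
  LT 150: heading 150 -> 300
  -- iteration 3/6 --
  BK 19: (-6.546,-9.5) -> (-16.046,6.954) [heading=300, draw]
  LT 150: heading 300 -> 90
  -- iteration 4/6 --
  BK 19: (-16.046,6.954) -> (-16.046,-12.046) [heading=90, draw]
  LT 150: heading 90 -> 240
  -- iteration 5/6 --
  BK 19: (-16.046,-12.046) -> (-6.546,4.409) [heading=240, draw]
  LT 150: heading 240 -> 30
  -- iteration 6/6 --
  BK 19: (-6.546,4.409) -> (-23,-5.091) [heading=30, draw]
  LT 150: heading 30 -> 180
]
RT 90: heading 180 -> 90
RT 60: heading 90 -> 30
Final: pos=(-23,-5.091), heading=30, 7 segment(s) drawn
Waypoints (8 total):
(0, 0)
(-4, 0)
(-23, 0)
(-6.546, -9.5)
(-16.046, 6.954)
(-16.046, -12.046)
(-6.546, 4.409)
(-23, -5.091)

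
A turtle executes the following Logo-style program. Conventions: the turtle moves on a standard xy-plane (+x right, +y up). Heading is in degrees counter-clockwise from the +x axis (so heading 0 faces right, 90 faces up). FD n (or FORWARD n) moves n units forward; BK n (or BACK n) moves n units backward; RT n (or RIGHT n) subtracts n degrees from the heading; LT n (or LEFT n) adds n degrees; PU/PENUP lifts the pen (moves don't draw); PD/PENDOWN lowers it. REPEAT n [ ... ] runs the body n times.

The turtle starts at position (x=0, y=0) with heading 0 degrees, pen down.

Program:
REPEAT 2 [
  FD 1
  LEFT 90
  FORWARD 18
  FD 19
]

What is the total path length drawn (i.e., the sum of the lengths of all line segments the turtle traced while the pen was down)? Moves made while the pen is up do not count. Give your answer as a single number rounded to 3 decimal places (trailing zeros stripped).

Executing turtle program step by step:
Start: pos=(0,0), heading=0, pen down
REPEAT 2 [
  -- iteration 1/2 --
  FD 1: (0,0) -> (1,0) [heading=0, draw]
  LT 90: heading 0 -> 90
  FD 18: (1,0) -> (1,18) [heading=90, draw]
  FD 19: (1,18) -> (1,37) [heading=90, draw]
  -- iteration 2/2 --
  FD 1: (1,37) -> (1,38) [heading=90, draw]
  LT 90: heading 90 -> 180
  FD 18: (1,38) -> (-17,38) [heading=180, draw]
  FD 19: (-17,38) -> (-36,38) [heading=180, draw]
]
Final: pos=(-36,38), heading=180, 6 segment(s) drawn

Segment lengths:
  seg 1: (0,0) -> (1,0), length = 1
  seg 2: (1,0) -> (1,18), length = 18
  seg 3: (1,18) -> (1,37), length = 19
  seg 4: (1,37) -> (1,38), length = 1
  seg 5: (1,38) -> (-17,38), length = 18
  seg 6: (-17,38) -> (-36,38), length = 19
Total = 76

Answer: 76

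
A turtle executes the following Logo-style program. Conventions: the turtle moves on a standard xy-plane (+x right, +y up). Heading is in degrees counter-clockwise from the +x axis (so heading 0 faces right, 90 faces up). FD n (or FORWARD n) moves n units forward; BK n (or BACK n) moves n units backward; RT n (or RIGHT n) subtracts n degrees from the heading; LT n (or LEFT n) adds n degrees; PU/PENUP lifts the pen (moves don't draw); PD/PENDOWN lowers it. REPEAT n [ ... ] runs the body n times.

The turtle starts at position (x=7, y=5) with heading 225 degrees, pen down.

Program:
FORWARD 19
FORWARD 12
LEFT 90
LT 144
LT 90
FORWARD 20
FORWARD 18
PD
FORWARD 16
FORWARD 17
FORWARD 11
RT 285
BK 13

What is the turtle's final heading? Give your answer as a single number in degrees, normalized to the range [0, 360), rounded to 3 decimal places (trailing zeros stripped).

Executing turtle program step by step:
Start: pos=(7,5), heading=225, pen down
FD 19: (7,5) -> (-6.435,-8.435) [heading=225, draw]
FD 12: (-6.435,-8.435) -> (-14.92,-16.92) [heading=225, draw]
LT 90: heading 225 -> 315
LT 144: heading 315 -> 99
LT 90: heading 99 -> 189
FD 20: (-14.92,-16.92) -> (-34.674,-20.049) [heading=189, draw]
FD 18: (-34.674,-20.049) -> (-52.452,-22.865) [heading=189, draw]
PD: pen down
FD 16: (-52.452,-22.865) -> (-68.255,-25.368) [heading=189, draw]
FD 17: (-68.255,-25.368) -> (-85.046,-28.027) [heading=189, draw]
FD 11: (-85.046,-28.027) -> (-95.911,-29.748) [heading=189, draw]
RT 285: heading 189 -> 264
BK 13: (-95.911,-29.748) -> (-94.552,-16.819) [heading=264, draw]
Final: pos=(-94.552,-16.819), heading=264, 8 segment(s) drawn

Answer: 264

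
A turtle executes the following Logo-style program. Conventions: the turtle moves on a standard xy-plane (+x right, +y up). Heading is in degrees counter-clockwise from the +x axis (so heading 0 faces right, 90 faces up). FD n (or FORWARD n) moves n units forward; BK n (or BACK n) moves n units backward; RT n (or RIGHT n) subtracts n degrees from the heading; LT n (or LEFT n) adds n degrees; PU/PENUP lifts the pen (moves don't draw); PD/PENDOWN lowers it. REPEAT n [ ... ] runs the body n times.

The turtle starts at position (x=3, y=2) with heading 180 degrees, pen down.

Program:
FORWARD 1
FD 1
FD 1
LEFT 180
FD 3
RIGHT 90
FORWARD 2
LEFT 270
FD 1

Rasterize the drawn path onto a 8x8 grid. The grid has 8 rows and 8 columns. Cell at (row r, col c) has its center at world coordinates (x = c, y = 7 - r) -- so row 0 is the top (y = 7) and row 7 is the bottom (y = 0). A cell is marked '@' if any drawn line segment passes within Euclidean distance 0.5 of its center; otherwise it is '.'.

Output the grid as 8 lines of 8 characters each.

Segment 0: (3,2) -> (2,2)
Segment 1: (2,2) -> (1,2)
Segment 2: (1,2) -> (0,2)
Segment 3: (0,2) -> (3,2)
Segment 4: (3,2) -> (3,-0)
Segment 5: (3,-0) -> (2,-0)

Answer: ........
........
........
........
........
@@@@....
...@....
..@@....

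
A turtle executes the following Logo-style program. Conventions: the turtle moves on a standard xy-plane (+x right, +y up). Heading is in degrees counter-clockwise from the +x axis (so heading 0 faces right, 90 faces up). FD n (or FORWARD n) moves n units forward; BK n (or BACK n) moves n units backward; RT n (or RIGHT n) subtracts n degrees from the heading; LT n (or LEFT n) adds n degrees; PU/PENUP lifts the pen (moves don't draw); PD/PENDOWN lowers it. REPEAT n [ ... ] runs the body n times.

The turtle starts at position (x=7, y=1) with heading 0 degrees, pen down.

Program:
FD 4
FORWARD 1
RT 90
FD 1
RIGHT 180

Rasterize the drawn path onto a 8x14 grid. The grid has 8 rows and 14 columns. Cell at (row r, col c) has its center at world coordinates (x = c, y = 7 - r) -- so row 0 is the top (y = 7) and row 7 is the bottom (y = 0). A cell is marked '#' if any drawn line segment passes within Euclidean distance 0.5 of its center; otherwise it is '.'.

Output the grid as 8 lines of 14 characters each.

Segment 0: (7,1) -> (11,1)
Segment 1: (11,1) -> (12,1)
Segment 2: (12,1) -> (12,0)

Answer: ..............
..............
..............
..............
..............
..............
.......######.
............#.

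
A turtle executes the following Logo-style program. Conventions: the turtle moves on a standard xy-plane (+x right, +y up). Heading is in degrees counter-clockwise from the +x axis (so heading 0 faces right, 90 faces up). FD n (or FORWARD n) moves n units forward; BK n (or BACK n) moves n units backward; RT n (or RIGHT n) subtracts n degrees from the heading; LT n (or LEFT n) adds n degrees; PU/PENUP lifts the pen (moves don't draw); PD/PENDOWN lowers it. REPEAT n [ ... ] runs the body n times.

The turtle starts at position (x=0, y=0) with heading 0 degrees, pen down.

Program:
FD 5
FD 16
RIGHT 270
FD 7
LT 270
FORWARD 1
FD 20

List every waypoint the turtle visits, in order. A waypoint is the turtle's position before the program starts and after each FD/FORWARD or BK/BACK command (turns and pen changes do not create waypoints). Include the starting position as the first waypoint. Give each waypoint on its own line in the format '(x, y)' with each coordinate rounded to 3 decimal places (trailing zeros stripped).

Executing turtle program step by step:
Start: pos=(0,0), heading=0, pen down
FD 5: (0,0) -> (5,0) [heading=0, draw]
FD 16: (5,0) -> (21,0) [heading=0, draw]
RT 270: heading 0 -> 90
FD 7: (21,0) -> (21,7) [heading=90, draw]
LT 270: heading 90 -> 0
FD 1: (21,7) -> (22,7) [heading=0, draw]
FD 20: (22,7) -> (42,7) [heading=0, draw]
Final: pos=(42,7), heading=0, 5 segment(s) drawn
Waypoints (6 total):
(0, 0)
(5, 0)
(21, 0)
(21, 7)
(22, 7)
(42, 7)

Answer: (0, 0)
(5, 0)
(21, 0)
(21, 7)
(22, 7)
(42, 7)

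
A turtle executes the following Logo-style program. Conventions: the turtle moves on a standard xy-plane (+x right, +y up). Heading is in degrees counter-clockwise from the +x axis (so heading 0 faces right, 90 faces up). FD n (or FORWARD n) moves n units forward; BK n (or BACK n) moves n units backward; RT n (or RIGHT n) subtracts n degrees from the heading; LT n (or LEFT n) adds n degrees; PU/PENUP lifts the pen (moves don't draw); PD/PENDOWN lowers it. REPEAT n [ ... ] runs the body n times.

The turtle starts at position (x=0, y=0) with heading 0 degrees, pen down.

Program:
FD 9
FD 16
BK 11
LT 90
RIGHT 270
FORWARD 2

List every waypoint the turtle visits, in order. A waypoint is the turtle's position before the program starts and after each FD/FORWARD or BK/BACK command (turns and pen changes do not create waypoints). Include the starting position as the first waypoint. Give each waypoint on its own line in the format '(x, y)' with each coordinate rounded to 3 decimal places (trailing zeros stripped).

Executing turtle program step by step:
Start: pos=(0,0), heading=0, pen down
FD 9: (0,0) -> (9,0) [heading=0, draw]
FD 16: (9,0) -> (25,0) [heading=0, draw]
BK 11: (25,0) -> (14,0) [heading=0, draw]
LT 90: heading 0 -> 90
RT 270: heading 90 -> 180
FD 2: (14,0) -> (12,0) [heading=180, draw]
Final: pos=(12,0), heading=180, 4 segment(s) drawn
Waypoints (5 total):
(0, 0)
(9, 0)
(25, 0)
(14, 0)
(12, 0)

Answer: (0, 0)
(9, 0)
(25, 0)
(14, 0)
(12, 0)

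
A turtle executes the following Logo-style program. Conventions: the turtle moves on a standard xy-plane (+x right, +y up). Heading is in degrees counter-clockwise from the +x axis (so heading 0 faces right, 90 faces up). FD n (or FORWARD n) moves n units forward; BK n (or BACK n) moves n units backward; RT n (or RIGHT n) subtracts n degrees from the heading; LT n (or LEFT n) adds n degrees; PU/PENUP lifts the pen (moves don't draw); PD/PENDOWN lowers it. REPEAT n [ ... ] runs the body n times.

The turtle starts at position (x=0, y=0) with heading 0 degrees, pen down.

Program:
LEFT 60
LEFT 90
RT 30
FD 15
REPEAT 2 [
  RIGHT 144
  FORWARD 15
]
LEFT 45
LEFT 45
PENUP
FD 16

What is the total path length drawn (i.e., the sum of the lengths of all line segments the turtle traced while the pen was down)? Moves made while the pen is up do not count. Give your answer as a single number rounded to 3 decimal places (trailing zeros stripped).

Answer: 45

Derivation:
Executing turtle program step by step:
Start: pos=(0,0), heading=0, pen down
LT 60: heading 0 -> 60
LT 90: heading 60 -> 150
RT 30: heading 150 -> 120
FD 15: (0,0) -> (-7.5,12.99) [heading=120, draw]
REPEAT 2 [
  -- iteration 1/2 --
  RT 144: heading 120 -> 336
  FD 15: (-7.5,12.99) -> (6.203,6.889) [heading=336, draw]
  -- iteration 2/2 --
  RT 144: heading 336 -> 192
  FD 15: (6.203,6.889) -> (-8.469,3.771) [heading=192, draw]
]
LT 45: heading 192 -> 237
LT 45: heading 237 -> 282
PU: pen up
FD 16: (-8.469,3.771) -> (-5.142,-11.88) [heading=282, move]
Final: pos=(-5.142,-11.88), heading=282, 3 segment(s) drawn

Segment lengths:
  seg 1: (0,0) -> (-7.5,12.99), length = 15
  seg 2: (-7.5,12.99) -> (6.203,6.889), length = 15
  seg 3: (6.203,6.889) -> (-8.469,3.771), length = 15
Total = 45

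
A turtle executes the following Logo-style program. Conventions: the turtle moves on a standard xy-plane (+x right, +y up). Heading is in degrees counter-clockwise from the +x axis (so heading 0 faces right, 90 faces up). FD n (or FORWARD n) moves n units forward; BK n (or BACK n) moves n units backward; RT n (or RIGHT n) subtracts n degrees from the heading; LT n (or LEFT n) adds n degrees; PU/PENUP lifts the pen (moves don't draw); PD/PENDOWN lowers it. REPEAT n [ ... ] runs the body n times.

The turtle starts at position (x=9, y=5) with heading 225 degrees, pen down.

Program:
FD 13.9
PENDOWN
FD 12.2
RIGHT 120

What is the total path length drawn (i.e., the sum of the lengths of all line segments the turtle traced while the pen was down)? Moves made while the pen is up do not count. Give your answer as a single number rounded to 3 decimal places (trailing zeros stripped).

Executing turtle program step by step:
Start: pos=(9,5), heading=225, pen down
FD 13.9: (9,5) -> (-0.829,-4.829) [heading=225, draw]
PD: pen down
FD 12.2: (-0.829,-4.829) -> (-9.455,-13.455) [heading=225, draw]
RT 120: heading 225 -> 105
Final: pos=(-9.455,-13.455), heading=105, 2 segment(s) drawn

Segment lengths:
  seg 1: (9,5) -> (-0.829,-4.829), length = 13.9
  seg 2: (-0.829,-4.829) -> (-9.455,-13.455), length = 12.2
Total = 26.1

Answer: 26.1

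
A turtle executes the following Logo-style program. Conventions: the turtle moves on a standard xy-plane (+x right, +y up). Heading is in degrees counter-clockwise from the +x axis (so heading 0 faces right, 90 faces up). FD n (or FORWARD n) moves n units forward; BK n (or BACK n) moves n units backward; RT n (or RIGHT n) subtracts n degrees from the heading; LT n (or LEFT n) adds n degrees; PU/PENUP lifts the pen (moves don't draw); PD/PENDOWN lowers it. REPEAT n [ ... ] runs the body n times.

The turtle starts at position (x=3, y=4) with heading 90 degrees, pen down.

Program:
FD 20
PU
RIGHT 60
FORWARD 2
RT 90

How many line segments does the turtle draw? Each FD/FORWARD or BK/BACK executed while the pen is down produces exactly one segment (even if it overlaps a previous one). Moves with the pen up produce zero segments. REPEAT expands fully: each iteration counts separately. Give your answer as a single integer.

Executing turtle program step by step:
Start: pos=(3,4), heading=90, pen down
FD 20: (3,4) -> (3,24) [heading=90, draw]
PU: pen up
RT 60: heading 90 -> 30
FD 2: (3,24) -> (4.732,25) [heading=30, move]
RT 90: heading 30 -> 300
Final: pos=(4.732,25), heading=300, 1 segment(s) drawn
Segments drawn: 1

Answer: 1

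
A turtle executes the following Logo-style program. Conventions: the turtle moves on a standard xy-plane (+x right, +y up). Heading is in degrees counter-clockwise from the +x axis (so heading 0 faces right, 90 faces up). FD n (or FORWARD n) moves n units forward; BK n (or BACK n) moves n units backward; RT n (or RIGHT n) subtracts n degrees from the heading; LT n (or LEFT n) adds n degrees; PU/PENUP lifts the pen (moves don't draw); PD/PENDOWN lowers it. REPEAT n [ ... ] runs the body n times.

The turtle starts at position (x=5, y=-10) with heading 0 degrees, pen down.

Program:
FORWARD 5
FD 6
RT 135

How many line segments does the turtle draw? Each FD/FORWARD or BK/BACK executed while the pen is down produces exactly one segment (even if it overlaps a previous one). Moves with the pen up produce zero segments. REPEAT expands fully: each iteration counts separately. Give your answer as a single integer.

Executing turtle program step by step:
Start: pos=(5,-10), heading=0, pen down
FD 5: (5,-10) -> (10,-10) [heading=0, draw]
FD 6: (10,-10) -> (16,-10) [heading=0, draw]
RT 135: heading 0 -> 225
Final: pos=(16,-10), heading=225, 2 segment(s) drawn
Segments drawn: 2

Answer: 2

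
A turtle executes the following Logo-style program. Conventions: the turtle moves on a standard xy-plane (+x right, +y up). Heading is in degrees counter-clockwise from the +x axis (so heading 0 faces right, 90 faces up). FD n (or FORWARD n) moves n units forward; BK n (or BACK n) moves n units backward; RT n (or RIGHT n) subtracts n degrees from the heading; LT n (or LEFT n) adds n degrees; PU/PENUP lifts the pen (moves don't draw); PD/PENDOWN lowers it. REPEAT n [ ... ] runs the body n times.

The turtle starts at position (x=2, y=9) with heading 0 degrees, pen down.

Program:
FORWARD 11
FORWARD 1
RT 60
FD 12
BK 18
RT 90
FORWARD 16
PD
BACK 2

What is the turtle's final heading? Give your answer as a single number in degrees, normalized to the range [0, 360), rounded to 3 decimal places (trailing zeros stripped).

Answer: 210

Derivation:
Executing turtle program step by step:
Start: pos=(2,9), heading=0, pen down
FD 11: (2,9) -> (13,9) [heading=0, draw]
FD 1: (13,9) -> (14,9) [heading=0, draw]
RT 60: heading 0 -> 300
FD 12: (14,9) -> (20,-1.392) [heading=300, draw]
BK 18: (20,-1.392) -> (11,14.196) [heading=300, draw]
RT 90: heading 300 -> 210
FD 16: (11,14.196) -> (-2.856,6.196) [heading=210, draw]
PD: pen down
BK 2: (-2.856,6.196) -> (-1.124,7.196) [heading=210, draw]
Final: pos=(-1.124,7.196), heading=210, 6 segment(s) drawn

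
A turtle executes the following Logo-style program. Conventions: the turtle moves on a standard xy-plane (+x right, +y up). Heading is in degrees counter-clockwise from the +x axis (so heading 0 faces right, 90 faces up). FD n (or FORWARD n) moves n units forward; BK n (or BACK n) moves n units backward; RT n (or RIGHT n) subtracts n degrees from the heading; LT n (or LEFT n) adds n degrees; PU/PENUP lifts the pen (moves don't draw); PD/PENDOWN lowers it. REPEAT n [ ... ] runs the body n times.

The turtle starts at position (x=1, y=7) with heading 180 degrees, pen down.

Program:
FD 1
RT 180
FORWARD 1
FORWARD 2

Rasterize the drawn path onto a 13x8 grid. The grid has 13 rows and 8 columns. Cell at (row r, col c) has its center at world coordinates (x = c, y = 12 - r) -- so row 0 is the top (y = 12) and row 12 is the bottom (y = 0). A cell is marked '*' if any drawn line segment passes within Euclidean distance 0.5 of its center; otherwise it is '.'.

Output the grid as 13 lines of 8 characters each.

Segment 0: (1,7) -> (0,7)
Segment 1: (0,7) -> (1,7)
Segment 2: (1,7) -> (3,7)

Answer: ........
........
........
........
........
****....
........
........
........
........
........
........
........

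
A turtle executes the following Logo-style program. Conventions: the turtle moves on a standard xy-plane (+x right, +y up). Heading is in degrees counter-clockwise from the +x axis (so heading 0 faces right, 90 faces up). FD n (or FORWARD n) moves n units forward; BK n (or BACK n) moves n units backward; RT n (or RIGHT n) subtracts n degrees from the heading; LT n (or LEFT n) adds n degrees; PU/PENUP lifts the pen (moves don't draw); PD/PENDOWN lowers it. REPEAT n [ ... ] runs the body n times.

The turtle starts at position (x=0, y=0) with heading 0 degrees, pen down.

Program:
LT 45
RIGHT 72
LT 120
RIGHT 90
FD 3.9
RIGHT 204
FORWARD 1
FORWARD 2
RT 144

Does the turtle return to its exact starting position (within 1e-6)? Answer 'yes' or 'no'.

Executing turtle program step by step:
Start: pos=(0,0), heading=0, pen down
LT 45: heading 0 -> 45
RT 72: heading 45 -> 333
LT 120: heading 333 -> 93
RT 90: heading 93 -> 3
FD 3.9: (0,0) -> (3.895,0.204) [heading=3, draw]
RT 204: heading 3 -> 159
FD 1: (3.895,0.204) -> (2.961,0.562) [heading=159, draw]
FD 2: (2.961,0.562) -> (1.094,1.279) [heading=159, draw]
RT 144: heading 159 -> 15
Final: pos=(1.094,1.279), heading=15, 3 segment(s) drawn

Start position: (0, 0)
Final position: (1.094, 1.279)
Distance = 1.683; >= 1e-6 -> NOT closed

Answer: no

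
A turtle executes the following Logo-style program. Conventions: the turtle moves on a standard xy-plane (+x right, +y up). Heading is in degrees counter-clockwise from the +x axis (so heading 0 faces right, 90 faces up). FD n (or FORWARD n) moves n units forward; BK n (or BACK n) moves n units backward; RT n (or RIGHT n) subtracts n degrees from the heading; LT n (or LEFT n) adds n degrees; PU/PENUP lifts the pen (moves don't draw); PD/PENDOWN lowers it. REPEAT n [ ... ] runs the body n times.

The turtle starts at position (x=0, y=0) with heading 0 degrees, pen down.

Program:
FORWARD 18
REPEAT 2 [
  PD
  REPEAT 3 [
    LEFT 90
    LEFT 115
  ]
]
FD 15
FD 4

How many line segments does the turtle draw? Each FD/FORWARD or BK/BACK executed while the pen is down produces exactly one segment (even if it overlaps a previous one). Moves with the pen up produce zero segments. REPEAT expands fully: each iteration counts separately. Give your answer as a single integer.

Executing turtle program step by step:
Start: pos=(0,0), heading=0, pen down
FD 18: (0,0) -> (18,0) [heading=0, draw]
REPEAT 2 [
  -- iteration 1/2 --
  PD: pen down
  REPEAT 3 [
    -- iteration 1/3 --
    LT 90: heading 0 -> 90
    LT 115: heading 90 -> 205
    -- iteration 2/3 --
    LT 90: heading 205 -> 295
    LT 115: heading 295 -> 50
    -- iteration 3/3 --
    LT 90: heading 50 -> 140
    LT 115: heading 140 -> 255
  ]
  -- iteration 2/2 --
  PD: pen down
  REPEAT 3 [
    -- iteration 1/3 --
    LT 90: heading 255 -> 345
    LT 115: heading 345 -> 100
    -- iteration 2/3 --
    LT 90: heading 100 -> 190
    LT 115: heading 190 -> 305
    -- iteration 3/3 --
    LT 90: heading 305 -> 35
    LT 115: heading 35 -> 150
  ]
]
FD 15: (18,0) -> (5.01,7.5) [heading=150, draw]
FD 4: (5.01,7.5) -> (1.546,9.5) [heading=150, draw]
Final: pos=(1.546,9.5), heading=150, 3 segment(s) drawn
Segments drawn: 3

Answer: 3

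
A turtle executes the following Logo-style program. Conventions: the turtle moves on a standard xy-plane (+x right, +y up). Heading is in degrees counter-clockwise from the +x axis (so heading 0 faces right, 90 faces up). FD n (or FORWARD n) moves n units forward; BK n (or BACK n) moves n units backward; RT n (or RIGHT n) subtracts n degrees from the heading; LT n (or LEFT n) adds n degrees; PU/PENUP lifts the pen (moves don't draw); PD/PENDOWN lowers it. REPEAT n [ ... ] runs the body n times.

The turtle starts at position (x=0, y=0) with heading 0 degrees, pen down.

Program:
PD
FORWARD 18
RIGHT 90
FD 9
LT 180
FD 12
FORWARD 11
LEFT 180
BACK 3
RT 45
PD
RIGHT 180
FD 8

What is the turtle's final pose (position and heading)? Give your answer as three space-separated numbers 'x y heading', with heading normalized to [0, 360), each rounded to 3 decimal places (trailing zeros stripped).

Executing turtle program step by step:
Start: pos=(0,0), heading=0, pen down
PD: pen down
FD 18: (0,0) -> (18,0) [heading=0, draw]
RT 90: heading 0 -> 270
FD 9: (18,0) -> (18,-9) [heading=270, draw]
LT 180: heading 270 -> 90
FD 12: (18,-9) -> (18,3) [heading=90, draw]
FD 11: (18,3) -> (18,14) [heading=90, draw]
LT 180: heading 90 -> 270
BK 3: (18,14) -> (18,17) [heading=270, draw]
RT 45: heading 270 -> 225
PD: pen down
RT 180: heading 225 -> 45
FD 8: (18,17) -> (23.657,22.657) [heading=45, draw]
Final: pos=(23.657,22.657), heading=45, 6 segment(s) drawn

Answer: 23.657 22.657 45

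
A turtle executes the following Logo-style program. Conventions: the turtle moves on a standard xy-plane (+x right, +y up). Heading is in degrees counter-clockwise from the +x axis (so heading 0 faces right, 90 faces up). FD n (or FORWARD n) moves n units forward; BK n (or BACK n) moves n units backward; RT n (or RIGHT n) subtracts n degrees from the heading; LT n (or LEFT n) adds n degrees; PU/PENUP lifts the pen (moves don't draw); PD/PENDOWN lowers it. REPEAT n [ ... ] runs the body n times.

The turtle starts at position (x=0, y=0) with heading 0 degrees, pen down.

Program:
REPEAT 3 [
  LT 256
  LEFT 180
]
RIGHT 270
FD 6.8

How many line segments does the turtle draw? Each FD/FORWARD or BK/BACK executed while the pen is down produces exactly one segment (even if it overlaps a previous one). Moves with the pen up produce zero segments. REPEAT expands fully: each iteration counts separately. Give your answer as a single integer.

Answer: 1

Derivation:
Executing turtle program step by step:
Start: pos=(0,0), heading=0, pen down
REPEAT 3 [
  -- iteration 1/3 --
  LT 256: heading 0 -> 256
  LT 180: heading 256 -> 76
  -- iteration 2/3 --
  LT 256: heading 76 -> 332
  LT 180: heading 332 -> 152
  -- iteration 3/3 --
  LT 256: heading 152 -> 48
  LT 180: heading 48 -> 228
]
RT 270: heading 228 -> 318
FD 6.8: (0,0) -> (5.053,-4.55) [heading=318, draw]
Final: pos=(5.053,-4.55), heading=318, 1 segment(s) drawn
Segments drawn: 1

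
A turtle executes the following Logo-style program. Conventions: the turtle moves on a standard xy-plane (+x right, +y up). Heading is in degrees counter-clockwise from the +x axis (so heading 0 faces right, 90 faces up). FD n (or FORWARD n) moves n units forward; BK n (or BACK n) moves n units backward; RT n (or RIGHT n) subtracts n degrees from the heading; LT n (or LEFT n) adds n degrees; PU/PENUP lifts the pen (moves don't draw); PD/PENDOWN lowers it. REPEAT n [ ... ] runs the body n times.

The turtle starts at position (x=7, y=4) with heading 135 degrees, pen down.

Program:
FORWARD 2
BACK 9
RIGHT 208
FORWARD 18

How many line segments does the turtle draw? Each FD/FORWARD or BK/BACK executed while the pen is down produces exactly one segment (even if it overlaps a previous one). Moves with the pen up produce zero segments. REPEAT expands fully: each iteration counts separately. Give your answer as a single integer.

Answer: 3

Derivation:
Executing turtle program step by step:
Start: pos=(7,4), heading=135, pen down
FD 2: (7,4) -> (5.586,5.414) [heading=135, draw]
BK 9: (5.586,5.414) -> (11.95,-0.95) [heading=135, draw]
RT 208: heading 135 -> 287
FD 18: (11.95,-0.95) -> (17.212,-18.163) [heading=287, draw]
Final: pos=(17.212,-18.163), heading=287, 3 segment(s) drawn
Segments drawn: 3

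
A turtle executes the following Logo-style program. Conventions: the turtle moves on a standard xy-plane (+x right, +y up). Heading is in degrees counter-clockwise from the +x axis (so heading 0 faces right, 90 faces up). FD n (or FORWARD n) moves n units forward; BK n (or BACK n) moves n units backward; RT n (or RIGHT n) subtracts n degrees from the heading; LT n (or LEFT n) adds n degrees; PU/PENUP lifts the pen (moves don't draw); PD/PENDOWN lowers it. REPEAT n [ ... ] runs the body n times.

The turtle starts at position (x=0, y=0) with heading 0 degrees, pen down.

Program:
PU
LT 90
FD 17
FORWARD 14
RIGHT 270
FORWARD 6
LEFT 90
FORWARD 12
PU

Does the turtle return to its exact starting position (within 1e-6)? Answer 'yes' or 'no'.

Executing turtle program step by step:
Start: pos=(0,0), heading=0, pen down
PU: pen up
LT 90: heading 0 -> 90
FD 17: (0,0) -> (0,17) [heading=90, move]
FD 14: (0,17) -> (0,31) [heading=90, move]
RT 270: heading 90 -> 180
FD 6: (0,31) -> (-6,31) [heading=180, move]
LT 90: heading 180 -> 270
FD 12: (-6,31) -> (-6,19) [heading=270, move]
PU: pen up
Final: pos=(-6,19), heading=270, 0 segment(s) drawn

Start position: (0, 0)
Final position: (-6, 19)
Distance = 19.925; >= 1e-6 -> NOT closed

Answer: no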